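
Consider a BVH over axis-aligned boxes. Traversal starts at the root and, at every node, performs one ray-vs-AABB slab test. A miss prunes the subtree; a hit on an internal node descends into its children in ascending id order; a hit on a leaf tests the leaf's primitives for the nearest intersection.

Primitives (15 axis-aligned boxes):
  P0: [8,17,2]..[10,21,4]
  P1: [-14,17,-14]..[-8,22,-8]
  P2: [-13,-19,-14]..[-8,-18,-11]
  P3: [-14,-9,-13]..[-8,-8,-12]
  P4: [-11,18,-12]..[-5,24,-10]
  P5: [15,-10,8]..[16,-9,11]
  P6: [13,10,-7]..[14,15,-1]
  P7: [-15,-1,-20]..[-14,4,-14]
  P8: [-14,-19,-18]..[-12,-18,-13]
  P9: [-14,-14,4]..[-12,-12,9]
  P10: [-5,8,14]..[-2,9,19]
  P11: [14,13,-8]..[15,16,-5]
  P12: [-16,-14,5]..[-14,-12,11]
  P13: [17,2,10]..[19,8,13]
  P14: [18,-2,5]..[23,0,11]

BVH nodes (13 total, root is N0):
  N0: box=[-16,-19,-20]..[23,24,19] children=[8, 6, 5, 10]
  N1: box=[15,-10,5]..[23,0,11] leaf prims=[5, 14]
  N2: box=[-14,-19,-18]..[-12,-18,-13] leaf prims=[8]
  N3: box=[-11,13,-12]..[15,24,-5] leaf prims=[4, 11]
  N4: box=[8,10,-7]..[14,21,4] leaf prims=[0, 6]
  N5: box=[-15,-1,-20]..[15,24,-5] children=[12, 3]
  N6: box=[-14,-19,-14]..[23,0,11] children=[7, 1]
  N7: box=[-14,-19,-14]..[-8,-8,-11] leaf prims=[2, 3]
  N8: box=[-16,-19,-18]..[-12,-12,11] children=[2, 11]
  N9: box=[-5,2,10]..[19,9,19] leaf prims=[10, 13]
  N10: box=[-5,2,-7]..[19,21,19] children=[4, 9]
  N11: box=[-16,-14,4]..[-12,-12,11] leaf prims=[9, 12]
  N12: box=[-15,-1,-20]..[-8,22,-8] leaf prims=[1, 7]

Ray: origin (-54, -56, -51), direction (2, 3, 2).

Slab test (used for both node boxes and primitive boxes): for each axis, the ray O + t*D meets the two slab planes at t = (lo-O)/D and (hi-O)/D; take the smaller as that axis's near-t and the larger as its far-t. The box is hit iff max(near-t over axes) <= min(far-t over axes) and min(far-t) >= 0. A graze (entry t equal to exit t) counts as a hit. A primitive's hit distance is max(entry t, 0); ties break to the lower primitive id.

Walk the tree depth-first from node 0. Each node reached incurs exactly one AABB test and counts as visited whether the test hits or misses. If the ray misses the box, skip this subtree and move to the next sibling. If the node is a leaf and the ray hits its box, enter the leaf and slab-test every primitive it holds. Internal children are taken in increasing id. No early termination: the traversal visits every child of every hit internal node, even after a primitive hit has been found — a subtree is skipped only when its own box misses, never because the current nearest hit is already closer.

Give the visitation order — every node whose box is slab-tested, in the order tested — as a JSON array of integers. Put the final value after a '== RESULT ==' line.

Trace the traversal:
N0 x:[19,77/2] y:[37/3,80/3] z:[31/2,35] -> hit [19,80/3], descend [5, 6, 8, 10]
  N5 x:[39/2,69/2] y:[55/3,80/3] z:[31/2,23] -> hit [39/2,23], descend [3, 12]
    N3 x:[43/2,69/2] y:[23,80/3] z:[39/2,23] -> hit [23,23] leaf, test {P4(miss), P11(miss)}
    N12 x:[39/2,23] y:[55/3,26] z:[31/2,43/2] -> hit [39/2,43/2] leaf, test {P1(miss), P7(miss)}
  N6 x:[20,77/2] y:[37/3,56/3] z:[37/2,31] -> miss, prune
  N8 x:[19,21] y:[37/3,44/3] z:[33/2,31] -> miss, prune
  N10 x:[49/2,73/2] y:[58/3,77/3] z:[22,35] -> hit [49/2,77/3], descend [4, 9]
    N4 x:[31,34] y:[22,77/3] z:[22,55/2] -> miss, prune
    N9 x:[49/2,73/2] y:[58/3,65/3] z:[61/2,35] -> miss, prune

Summary -> nodes [0, 5, 3, 12, 6, 8, 10, 4, 9]; box-tests=9; leaf-entries=2; first=miss

== RESULT ==
[0, 5, 3, 12, 6, 8, 10, 4, 9]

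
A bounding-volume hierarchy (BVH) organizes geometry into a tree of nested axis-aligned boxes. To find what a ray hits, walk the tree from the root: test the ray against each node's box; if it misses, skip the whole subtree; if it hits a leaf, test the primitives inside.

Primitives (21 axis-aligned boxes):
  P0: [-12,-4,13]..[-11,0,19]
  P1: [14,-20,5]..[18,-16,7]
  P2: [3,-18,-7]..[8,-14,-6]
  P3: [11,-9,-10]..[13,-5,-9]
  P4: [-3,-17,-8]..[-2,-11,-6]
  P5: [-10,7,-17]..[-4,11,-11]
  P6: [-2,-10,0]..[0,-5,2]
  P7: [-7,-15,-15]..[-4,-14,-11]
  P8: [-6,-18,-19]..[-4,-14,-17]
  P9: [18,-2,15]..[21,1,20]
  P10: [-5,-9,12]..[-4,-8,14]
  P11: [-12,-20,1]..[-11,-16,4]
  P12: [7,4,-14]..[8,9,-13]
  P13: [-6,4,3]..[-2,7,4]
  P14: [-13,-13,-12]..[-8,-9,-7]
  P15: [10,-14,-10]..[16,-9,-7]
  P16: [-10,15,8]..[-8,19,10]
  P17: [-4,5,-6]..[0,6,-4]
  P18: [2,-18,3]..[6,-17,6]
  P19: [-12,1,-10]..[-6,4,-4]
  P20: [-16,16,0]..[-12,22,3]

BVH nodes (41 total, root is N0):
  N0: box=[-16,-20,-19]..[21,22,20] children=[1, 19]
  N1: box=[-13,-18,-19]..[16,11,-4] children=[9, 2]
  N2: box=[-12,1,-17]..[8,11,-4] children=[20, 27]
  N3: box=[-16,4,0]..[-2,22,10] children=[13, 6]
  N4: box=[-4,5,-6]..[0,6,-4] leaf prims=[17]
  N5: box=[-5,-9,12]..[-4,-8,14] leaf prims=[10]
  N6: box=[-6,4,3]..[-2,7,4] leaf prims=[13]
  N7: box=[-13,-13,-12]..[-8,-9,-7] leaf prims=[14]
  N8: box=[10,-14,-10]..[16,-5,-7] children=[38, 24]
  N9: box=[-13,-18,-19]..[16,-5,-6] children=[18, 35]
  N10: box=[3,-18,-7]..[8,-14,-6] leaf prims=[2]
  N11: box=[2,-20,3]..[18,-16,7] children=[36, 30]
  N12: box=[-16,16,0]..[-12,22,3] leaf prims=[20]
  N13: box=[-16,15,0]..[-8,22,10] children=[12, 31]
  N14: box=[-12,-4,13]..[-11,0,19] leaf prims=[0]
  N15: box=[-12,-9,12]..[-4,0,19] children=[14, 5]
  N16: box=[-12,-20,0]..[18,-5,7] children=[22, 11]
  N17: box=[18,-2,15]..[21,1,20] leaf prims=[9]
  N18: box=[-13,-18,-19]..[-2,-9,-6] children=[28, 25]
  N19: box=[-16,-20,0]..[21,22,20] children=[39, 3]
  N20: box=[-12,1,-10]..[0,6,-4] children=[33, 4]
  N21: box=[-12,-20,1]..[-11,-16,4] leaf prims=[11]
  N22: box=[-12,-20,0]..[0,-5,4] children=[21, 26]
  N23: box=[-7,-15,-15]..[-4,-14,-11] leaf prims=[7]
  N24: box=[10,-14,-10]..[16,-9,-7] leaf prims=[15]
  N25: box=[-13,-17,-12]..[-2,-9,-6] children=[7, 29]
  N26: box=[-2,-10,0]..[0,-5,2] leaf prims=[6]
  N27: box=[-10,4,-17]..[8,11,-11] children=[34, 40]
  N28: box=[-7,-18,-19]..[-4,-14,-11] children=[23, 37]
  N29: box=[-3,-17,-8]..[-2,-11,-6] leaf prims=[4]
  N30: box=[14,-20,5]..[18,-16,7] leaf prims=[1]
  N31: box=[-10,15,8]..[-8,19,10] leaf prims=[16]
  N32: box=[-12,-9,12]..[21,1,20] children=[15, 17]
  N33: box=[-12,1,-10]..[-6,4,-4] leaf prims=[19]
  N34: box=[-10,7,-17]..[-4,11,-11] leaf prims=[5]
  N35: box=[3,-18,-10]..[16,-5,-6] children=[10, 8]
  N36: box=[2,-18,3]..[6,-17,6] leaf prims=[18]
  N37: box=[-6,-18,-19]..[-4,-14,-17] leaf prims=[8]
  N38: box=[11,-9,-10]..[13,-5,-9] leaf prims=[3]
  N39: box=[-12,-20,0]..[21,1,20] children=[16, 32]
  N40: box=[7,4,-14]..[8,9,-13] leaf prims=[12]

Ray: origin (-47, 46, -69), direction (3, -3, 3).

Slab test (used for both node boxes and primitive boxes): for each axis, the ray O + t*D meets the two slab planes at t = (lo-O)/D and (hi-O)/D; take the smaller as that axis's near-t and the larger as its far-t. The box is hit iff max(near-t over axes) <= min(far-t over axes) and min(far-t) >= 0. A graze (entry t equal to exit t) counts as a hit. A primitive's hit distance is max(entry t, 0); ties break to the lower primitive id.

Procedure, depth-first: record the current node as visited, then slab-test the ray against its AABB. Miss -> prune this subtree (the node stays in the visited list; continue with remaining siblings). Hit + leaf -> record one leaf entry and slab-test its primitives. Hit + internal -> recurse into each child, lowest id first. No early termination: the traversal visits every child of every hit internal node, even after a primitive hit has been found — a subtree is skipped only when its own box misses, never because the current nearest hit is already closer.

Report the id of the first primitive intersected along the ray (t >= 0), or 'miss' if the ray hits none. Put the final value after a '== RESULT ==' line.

Traverse from the root:
N0 x:[31/3,68/3] y:[8,22] z:[50/3,89/3] -> hit [50/3,22], descend [1, 19]
  N1 x:[34/3,21] y:[35/3,64/3] z:[50/3,65/3] -> hit [50/3,21], descend [2, 9]
    N2 x:[35/3,55/3] y:[35/3,15] z:[52/3,65/3] -> miss, prune
    N9 x:[34/3,21] y:[17,64/3] z:[50/3,21] -> hit [17,21], descend [18, 35]
      N18 x:[34/3,15] y:[55/3,64/3] z:[50/3,21] -> miss, prune
      N35 x:[50/3,21] y:[17,64/3] z:[59/3,21] -> hit [59/3,21], descend [8, 10]
        N8 x:[19,21] y:[17,20] z:[59/3,62/3] -> hit [59/3,20], descend [24, 38]
          N24 x:[19,21] y:[55/3,20] z:[59/3,62/3] -> hit [59/3,20] leaf, test {P15@t=59/3}
          N38 x:[58/3,20] y:[17,55/3] z:[59/3,20] -> miss, prune
        N10 x:[50/3,55/3] y:[20,64/3] z:[62/3,21] -> miss, prune
  N19 x:[31/3,68/3] y:[8,22] z:[23,89/3] -> miss, prune

11 AABB tests over nodes [0, 1, 2, 9, 18, 35, 8, 24, 38, 10, 19]; 1 leaf entered; closest P15.

== RESULT ==
15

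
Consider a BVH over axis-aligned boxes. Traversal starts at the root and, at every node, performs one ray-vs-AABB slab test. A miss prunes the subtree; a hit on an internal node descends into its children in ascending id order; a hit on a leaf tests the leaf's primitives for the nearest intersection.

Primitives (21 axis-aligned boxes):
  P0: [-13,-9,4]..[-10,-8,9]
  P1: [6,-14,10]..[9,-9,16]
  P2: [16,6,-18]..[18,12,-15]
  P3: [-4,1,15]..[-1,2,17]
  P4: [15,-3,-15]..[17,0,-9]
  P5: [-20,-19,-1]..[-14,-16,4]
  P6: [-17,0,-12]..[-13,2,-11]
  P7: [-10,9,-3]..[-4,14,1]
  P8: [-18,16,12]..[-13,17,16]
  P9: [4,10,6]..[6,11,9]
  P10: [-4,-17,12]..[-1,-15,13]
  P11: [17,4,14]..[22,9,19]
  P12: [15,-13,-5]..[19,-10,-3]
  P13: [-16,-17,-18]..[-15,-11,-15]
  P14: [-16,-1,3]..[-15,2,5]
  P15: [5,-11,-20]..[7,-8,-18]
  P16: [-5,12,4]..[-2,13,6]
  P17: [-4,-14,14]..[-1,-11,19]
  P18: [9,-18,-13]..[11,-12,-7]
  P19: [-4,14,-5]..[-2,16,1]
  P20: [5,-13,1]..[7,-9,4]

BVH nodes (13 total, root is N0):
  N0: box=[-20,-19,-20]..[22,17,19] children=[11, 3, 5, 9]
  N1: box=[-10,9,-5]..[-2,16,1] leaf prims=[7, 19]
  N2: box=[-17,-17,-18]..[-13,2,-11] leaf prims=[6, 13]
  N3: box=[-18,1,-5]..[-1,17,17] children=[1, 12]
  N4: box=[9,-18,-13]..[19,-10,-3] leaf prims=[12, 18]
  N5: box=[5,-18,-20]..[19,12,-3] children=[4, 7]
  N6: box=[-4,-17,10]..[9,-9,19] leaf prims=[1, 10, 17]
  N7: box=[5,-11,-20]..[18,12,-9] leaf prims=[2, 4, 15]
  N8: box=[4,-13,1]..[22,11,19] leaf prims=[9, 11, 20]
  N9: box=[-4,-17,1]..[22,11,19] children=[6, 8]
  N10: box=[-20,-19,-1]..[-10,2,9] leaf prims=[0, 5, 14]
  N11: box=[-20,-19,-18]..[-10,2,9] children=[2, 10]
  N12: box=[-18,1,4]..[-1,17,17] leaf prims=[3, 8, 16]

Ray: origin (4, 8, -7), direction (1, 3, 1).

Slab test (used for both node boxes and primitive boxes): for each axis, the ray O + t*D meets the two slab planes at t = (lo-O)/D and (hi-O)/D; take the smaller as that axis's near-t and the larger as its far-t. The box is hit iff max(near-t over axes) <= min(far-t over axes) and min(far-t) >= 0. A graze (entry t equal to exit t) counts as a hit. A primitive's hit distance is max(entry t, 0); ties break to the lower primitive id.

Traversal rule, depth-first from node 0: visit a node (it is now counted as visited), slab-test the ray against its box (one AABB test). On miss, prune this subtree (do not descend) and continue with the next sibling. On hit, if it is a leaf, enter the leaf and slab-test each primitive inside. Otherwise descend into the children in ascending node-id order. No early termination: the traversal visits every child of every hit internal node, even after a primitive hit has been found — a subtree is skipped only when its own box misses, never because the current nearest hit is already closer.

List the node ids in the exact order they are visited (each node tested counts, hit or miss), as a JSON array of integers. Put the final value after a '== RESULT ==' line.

Trace the traversal:
N0 x:[-24,18] y:[-9,3] z:[-13,26] -> hit [-9,3], descend [3, 5, 9, 11]
  N3 x:[-22,-5] y:[-7/3,3] z:[2,24] -> miss, prune
  N5 x:[1,15] y:[-26/3,4/3] z:[-13,4] -> hit [1,4/3], descend [4, 7]
    N4 x:[5,15] y:[-26/3,-6] z:[-6,4] -> miss, prune
    N7 x:[1,14] y:[-19/3,4/3] z:[-13,-2] -> miss, prune
  N9 x:[-8,18] y:[-25/3,1] z:[8,26] -> miss, prune
  N11 x:[-24,-14] y:[-9,-2] z:[-11,16] -> miss, prune

Summary -> nodes [0, 3, 5, 4, 7, 9, 11]; box-tests=7; leaf-entries=0; first=miss

== RESULT ==
[0, 3, 5, 4, 7, 9, 11]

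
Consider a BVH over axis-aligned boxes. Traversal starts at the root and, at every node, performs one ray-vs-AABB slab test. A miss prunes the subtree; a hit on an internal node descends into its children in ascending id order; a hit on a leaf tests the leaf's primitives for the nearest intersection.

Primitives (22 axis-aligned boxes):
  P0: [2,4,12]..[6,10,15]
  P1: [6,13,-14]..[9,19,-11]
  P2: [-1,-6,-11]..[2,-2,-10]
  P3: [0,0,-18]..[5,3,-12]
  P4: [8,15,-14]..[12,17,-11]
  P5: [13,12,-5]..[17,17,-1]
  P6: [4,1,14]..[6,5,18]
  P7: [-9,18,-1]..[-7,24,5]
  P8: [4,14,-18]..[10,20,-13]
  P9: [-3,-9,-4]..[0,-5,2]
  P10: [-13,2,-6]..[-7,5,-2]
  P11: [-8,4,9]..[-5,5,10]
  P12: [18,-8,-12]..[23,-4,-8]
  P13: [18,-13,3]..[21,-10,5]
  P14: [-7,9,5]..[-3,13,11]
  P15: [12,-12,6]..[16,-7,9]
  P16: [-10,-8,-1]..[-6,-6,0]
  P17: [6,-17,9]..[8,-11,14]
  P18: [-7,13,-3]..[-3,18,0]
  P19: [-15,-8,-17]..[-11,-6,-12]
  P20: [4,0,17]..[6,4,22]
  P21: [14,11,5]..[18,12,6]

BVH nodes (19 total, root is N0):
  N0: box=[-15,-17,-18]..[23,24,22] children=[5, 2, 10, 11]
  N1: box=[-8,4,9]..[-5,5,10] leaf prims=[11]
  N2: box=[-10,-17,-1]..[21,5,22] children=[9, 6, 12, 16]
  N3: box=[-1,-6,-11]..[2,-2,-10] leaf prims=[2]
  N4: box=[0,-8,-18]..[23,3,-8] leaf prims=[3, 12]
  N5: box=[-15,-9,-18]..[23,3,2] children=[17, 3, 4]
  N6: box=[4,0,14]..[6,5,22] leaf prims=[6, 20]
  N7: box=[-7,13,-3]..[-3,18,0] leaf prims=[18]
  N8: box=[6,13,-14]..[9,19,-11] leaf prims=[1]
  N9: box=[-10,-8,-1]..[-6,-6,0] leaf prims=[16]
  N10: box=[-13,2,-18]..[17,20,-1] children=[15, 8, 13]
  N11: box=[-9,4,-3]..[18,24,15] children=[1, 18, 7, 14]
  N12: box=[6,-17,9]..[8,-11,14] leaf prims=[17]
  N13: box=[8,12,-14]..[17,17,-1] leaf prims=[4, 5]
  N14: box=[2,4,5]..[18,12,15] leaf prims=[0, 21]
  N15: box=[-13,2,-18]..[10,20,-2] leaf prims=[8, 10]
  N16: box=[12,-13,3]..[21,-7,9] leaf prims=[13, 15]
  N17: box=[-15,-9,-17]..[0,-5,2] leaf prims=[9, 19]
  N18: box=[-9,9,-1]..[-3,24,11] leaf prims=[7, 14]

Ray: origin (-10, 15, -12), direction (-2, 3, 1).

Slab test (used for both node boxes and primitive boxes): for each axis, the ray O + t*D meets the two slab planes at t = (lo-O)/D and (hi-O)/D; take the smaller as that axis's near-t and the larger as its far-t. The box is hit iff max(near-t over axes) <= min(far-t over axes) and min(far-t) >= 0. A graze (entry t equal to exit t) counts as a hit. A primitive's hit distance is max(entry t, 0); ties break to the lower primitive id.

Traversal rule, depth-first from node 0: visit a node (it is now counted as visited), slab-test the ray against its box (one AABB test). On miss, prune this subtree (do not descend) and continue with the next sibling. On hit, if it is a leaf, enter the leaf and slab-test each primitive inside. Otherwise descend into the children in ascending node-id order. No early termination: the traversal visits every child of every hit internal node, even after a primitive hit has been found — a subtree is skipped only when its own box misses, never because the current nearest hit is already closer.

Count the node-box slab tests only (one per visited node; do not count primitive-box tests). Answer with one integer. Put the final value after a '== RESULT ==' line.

Trace the traversal:
N0 x:[-33/2,5/2] y:[-32/3,3] z:[-6,34] -> hit [-6,5/2], descend [2, 5, 10, 11]
  N2 x:[-31/2,0] y:[-32/3,-10/3] z:[11,34] -> miss, prune
  N5 x:[-33/2,5/2] y:[-8,-4] z:[-6,14] -> miss, prune
  N10 x:[-27/2,3/2] y:[-13/3,5/3] z:[-6,11] -> hit [-13/3,3/2], descend [8, 13, 15]
    N8 x:[-19/2,-8] y:[-2/3,4/3] z:[-2,1] -> miss, prune
    N13 x:[-27/2,-9] y:[-1,2/3] z:[-2,11] -> miss, prune
    N15 x:[-10,3/2] y:[-13/3,5/3] z:[-6,10] -> hit [-13/3,3/2] leaf, test {P8(miss), P10(miss)}
  N11 x:[-14,-1/2] y:[-11/3,3] z:[9,27] -> miss, prune

order=[0, 2, 5, 10, 8, 13, 15, 11]  |boxes|=8  |leaves|=1  hit=miss

== RESULT ==
8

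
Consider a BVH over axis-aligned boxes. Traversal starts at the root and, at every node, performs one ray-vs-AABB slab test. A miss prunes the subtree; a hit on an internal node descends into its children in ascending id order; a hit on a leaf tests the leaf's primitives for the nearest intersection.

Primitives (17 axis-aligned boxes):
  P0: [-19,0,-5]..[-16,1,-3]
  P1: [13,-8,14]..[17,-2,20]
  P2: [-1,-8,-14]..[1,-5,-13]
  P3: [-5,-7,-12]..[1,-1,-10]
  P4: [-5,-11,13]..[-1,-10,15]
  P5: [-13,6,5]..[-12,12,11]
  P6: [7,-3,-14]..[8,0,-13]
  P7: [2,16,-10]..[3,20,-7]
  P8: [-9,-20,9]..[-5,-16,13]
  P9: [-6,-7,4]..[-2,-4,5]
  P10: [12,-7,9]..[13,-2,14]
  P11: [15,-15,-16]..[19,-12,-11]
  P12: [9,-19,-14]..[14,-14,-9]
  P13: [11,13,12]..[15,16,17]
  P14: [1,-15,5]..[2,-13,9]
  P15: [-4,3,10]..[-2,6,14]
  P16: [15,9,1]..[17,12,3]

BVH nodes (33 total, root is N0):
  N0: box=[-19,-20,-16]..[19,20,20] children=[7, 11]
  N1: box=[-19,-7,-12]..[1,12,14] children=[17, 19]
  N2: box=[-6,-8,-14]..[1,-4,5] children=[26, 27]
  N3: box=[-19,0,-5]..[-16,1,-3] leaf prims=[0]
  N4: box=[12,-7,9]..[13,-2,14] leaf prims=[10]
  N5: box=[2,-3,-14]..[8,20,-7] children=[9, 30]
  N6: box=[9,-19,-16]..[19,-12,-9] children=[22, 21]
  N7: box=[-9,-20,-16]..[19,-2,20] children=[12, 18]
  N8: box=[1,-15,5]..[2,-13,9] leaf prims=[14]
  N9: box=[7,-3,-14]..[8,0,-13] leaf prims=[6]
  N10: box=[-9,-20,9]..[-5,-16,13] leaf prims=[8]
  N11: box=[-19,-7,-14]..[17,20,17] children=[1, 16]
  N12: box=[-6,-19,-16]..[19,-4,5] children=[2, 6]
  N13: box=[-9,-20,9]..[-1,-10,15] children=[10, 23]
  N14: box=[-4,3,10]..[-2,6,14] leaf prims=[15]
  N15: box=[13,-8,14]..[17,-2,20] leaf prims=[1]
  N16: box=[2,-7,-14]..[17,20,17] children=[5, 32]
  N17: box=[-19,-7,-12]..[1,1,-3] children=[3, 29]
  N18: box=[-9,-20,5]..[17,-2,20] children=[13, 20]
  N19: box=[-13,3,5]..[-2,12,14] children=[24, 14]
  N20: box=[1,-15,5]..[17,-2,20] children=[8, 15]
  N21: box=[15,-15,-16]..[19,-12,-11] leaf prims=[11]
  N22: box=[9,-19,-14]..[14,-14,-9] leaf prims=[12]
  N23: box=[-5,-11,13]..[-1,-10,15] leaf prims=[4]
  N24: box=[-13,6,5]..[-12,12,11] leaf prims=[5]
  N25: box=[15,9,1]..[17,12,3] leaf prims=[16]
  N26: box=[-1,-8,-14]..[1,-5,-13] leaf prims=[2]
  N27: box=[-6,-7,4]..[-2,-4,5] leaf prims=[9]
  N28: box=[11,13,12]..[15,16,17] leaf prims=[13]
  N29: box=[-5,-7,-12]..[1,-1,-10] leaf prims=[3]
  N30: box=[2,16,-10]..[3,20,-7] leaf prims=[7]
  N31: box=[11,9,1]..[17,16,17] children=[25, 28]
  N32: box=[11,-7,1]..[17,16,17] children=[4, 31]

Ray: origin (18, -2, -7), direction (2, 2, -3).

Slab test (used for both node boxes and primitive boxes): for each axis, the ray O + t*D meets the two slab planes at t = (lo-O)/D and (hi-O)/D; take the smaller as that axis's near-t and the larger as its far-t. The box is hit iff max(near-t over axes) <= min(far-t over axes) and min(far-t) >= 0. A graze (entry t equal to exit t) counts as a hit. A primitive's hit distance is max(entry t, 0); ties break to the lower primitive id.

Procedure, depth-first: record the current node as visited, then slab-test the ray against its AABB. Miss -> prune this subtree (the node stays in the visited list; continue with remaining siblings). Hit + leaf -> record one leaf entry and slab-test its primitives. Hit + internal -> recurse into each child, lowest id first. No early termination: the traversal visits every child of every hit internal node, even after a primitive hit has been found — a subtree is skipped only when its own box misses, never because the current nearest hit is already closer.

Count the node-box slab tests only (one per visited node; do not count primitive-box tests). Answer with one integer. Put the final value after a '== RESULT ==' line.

Traverse from the root:
N0 x:[-37/2,1/2] y:[-9,11] z:[-9,3] -> hit [-9,1/2], descend [7, 11]
  N7 x:[-27/2,1/2] y:[-9,0] z:[-9,3] -> hit [-9,0], descend [12, 18]
    N12 x:[-12,1/2] y:[-17/2,-1] z:[-4,3] -> miss, prune
    N18 x:[-27/2,-1/2] y:[-9,0] z:[-9,-4] -> miss, prune
  N11 x:[-37/2,-1/2] y:[-5/2,11] z:[-8,7/3] -> miss, prune

Visited [0, 7, 12, 18, 11]. Tests: 5 box, 0 leaf. Nearest: miss.

== RESULT ==
5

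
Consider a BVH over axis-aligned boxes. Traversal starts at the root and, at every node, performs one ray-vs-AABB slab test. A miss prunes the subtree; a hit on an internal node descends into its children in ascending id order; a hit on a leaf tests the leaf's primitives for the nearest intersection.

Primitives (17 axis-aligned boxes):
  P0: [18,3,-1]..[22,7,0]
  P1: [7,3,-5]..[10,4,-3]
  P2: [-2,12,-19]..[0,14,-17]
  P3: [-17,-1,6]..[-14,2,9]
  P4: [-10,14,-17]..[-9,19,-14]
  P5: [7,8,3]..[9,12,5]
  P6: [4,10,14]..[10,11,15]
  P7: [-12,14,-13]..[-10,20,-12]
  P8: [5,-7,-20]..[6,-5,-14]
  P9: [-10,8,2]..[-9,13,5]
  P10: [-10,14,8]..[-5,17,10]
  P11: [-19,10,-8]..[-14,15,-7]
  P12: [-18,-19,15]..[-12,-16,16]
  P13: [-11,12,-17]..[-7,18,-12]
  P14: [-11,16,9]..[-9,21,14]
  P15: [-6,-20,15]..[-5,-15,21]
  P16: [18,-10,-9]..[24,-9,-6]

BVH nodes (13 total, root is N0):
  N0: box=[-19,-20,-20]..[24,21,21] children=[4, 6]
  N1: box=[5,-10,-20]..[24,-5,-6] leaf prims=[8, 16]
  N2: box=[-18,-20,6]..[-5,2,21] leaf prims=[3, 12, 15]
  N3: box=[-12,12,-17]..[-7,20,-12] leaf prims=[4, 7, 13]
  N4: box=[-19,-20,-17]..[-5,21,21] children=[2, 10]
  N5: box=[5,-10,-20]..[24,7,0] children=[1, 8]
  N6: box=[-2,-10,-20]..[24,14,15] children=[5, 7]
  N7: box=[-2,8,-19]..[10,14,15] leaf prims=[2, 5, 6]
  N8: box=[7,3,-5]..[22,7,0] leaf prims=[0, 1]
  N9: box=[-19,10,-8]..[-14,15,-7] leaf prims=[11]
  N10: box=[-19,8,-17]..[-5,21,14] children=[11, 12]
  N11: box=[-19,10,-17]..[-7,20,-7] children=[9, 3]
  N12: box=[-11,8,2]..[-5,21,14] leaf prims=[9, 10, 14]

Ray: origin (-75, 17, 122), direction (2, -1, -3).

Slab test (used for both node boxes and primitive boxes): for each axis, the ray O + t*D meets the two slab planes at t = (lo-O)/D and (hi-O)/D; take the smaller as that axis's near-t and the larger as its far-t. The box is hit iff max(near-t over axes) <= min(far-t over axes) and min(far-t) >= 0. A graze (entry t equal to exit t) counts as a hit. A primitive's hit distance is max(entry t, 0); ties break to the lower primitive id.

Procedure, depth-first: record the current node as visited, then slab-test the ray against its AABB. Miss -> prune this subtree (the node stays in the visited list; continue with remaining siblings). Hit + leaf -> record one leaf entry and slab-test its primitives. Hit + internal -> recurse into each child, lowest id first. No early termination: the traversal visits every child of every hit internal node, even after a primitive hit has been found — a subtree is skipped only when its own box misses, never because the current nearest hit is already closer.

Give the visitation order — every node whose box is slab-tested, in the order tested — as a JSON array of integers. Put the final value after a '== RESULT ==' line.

Trace the traversal:
N0 x:[28,99/2] y:[-4,37] z:[101/3,142/3] -> hit [101/3,37], descend [4, 6]
  N4 x:[28,35] y:[-4,37] z:[101/3,139/3] -> hit [101/3,35], descend [2, 10]
    N2 x:[57/2,35] y:[15,37] z:[101/3,116/3] -> hit [101/3,35] leaf, test {P3(miss), P12(miss), P15@t=69/2}
    N10 x:[28,35] y:[-4,9] z:[36,139/3] -> miss, prune
  N6 x:[73/2,99/2] y:[3,27] z:[107/3,142/3] -> miss, prune

Summary -> nodes [0, 4, 2, 10, 6]; box-tests=5; leaf-entries=1; first=P15

== RESULT ==
[0, 4, 2, 10, 6]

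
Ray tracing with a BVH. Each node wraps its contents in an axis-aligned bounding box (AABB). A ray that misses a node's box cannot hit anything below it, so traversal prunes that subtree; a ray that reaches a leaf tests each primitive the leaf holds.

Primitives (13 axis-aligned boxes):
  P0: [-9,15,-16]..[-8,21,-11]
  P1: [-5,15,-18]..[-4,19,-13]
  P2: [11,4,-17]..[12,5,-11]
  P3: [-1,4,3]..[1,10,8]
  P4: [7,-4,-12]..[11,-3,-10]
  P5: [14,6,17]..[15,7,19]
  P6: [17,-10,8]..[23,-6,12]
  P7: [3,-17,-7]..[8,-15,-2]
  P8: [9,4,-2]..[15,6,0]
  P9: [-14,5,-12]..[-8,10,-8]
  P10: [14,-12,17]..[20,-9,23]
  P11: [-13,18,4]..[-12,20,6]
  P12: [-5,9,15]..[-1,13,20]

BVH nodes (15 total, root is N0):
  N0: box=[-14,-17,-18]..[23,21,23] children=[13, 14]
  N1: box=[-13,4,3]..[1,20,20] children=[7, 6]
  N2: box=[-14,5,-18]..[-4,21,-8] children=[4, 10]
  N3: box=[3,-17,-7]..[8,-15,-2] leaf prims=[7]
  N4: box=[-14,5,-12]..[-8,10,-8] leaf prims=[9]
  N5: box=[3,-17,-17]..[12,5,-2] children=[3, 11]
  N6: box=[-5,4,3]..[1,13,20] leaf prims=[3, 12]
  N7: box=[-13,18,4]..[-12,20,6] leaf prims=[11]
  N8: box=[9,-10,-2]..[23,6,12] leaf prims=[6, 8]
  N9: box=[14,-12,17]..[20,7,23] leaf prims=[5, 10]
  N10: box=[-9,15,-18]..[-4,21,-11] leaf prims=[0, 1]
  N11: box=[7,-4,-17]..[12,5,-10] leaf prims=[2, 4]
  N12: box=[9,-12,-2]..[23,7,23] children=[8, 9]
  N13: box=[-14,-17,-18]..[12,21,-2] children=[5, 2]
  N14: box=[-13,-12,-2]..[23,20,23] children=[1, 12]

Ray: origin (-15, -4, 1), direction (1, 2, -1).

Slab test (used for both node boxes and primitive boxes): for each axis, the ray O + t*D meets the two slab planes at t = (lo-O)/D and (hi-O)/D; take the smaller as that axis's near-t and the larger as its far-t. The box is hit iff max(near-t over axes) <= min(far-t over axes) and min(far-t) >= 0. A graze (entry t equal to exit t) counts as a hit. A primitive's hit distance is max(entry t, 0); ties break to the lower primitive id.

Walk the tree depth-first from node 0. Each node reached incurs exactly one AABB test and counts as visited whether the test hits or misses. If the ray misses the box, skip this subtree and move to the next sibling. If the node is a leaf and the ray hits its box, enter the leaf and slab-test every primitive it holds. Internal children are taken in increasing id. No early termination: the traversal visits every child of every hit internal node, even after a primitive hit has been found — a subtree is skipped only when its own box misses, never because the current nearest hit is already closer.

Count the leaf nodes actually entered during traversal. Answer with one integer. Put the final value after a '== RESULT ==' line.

Traverse from the root:
N0 x:[1,38] y:[-13/2,25/2] z:[-22,19] -> hit [1,25/2], descend [13, 14]
  N13 x:[1,27] y:[-13/2,25/2] z:[3,19] -> hit [3,25/2], descend [2, 5]
    N2 x:[1,11] y:[9/2,25/2] z:[9,19] -> hit [9,11], descend [4, 10]
      N4 x:[1,7] y:[9/2,7] z:[9,13] -> miss, prune
      N10 x:[6,11] y:[19/2,25/2] z:[12,19] -> miss, prune
    N5 x:[18,27] y:[-13/2,9/2] z:[3,18] -> miss, prune
  N14 x:[2,38] y:[-4,12] z:[-22,3] -> hit [2,3], descend [1, 12]
    N1 x:[2,16] y:[4,12] z:[-19,-2] -> miss, prune
    N12 x:[24,38] y:[-4,11/2] z:[-22,3] -> miss, prune

9 AABB tests over nodes [0, 13, 2, 4, 10, 5, 14, 1, 12]; 0 leaves entered; closest miss.

== RESULT ==
0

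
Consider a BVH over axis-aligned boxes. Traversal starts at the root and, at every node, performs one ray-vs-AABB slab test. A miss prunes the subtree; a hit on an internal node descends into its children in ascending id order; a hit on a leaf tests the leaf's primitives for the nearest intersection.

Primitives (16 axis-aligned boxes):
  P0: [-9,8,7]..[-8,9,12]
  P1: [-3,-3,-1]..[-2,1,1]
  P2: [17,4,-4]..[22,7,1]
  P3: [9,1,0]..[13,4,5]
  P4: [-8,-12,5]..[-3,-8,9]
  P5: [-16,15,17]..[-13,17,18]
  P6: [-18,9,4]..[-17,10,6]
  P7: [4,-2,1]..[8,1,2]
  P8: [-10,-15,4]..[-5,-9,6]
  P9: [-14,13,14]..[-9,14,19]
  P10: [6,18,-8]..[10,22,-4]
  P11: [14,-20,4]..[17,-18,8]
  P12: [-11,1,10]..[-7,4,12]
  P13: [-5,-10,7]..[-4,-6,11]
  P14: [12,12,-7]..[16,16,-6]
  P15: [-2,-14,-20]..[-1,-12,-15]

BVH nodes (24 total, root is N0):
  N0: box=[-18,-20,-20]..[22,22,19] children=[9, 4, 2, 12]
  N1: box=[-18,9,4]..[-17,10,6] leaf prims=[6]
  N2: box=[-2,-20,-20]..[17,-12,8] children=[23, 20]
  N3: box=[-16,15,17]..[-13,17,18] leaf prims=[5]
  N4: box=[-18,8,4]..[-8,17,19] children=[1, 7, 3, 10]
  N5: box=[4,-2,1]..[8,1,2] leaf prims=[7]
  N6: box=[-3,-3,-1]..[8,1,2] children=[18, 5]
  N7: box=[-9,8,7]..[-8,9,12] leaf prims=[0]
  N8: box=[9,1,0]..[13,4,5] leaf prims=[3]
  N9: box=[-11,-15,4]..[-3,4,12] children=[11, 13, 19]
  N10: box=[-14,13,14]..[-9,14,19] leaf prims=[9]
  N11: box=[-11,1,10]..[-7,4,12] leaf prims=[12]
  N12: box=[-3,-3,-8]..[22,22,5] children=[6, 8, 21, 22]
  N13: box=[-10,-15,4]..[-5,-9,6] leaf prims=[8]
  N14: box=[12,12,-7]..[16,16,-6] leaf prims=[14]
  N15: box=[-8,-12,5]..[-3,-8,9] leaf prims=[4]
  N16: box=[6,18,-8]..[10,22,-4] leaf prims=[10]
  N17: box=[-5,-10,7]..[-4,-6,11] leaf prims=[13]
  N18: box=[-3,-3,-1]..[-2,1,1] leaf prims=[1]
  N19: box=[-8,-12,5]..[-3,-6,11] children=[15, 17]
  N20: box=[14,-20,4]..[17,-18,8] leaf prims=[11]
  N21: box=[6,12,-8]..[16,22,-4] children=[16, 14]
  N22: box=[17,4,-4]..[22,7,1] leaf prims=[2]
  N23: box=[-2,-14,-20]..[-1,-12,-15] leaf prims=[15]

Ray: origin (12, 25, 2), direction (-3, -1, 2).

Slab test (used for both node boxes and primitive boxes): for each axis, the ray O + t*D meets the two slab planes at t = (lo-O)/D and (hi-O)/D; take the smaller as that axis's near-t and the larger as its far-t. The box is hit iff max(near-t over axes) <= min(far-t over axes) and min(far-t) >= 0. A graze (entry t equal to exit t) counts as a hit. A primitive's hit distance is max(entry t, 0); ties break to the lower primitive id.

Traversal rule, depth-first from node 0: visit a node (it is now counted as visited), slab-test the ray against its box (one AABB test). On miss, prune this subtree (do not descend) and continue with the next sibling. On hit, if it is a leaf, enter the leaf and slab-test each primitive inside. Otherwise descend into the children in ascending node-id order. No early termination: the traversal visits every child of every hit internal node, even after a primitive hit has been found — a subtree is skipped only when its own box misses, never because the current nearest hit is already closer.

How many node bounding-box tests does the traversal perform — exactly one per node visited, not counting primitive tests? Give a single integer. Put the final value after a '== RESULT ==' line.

Traverse from the root:
N0 x:[-10/3,10] y:[3,45] z:[-11,17/2] -> hit [3,17/2], descend [2, 4, 9, 12]
  N2 x:[-5/3,14/3] y:[37,45] z:[-11,3] -> miss, prune
  N4 x:[20/3,10] y:[8,17] z:[1,17/2] -> hit [8,17/2], descend [1, 3, 7, 10]
    N1 x:[29/3,10] y:[15,16] z:[1,2] -> miss, prune
    N3 x:[25/3,28/3] y:[8,10] z:[15/2,8] -> miss, prune
    N7 x:[20/3,7] y:[16,17] z:[5/2,5] -> miss, prune
    N10 x:[7,26/3] y:[11,12] z:[6,17/2] -> miss, prune
  N9 x:[5,23/3] y:[21,40] z:[1,5] -> miss, prune
  N12 x:[-10/3,5] y:[3,28] z:[-5,3/2] -> miss, prune

Visited [0, 2, 4, 1, 3, 7, 10, 9, 12]. Tests: 9 box, 0 leaf. Nearest: miss.

== RESULT ==
9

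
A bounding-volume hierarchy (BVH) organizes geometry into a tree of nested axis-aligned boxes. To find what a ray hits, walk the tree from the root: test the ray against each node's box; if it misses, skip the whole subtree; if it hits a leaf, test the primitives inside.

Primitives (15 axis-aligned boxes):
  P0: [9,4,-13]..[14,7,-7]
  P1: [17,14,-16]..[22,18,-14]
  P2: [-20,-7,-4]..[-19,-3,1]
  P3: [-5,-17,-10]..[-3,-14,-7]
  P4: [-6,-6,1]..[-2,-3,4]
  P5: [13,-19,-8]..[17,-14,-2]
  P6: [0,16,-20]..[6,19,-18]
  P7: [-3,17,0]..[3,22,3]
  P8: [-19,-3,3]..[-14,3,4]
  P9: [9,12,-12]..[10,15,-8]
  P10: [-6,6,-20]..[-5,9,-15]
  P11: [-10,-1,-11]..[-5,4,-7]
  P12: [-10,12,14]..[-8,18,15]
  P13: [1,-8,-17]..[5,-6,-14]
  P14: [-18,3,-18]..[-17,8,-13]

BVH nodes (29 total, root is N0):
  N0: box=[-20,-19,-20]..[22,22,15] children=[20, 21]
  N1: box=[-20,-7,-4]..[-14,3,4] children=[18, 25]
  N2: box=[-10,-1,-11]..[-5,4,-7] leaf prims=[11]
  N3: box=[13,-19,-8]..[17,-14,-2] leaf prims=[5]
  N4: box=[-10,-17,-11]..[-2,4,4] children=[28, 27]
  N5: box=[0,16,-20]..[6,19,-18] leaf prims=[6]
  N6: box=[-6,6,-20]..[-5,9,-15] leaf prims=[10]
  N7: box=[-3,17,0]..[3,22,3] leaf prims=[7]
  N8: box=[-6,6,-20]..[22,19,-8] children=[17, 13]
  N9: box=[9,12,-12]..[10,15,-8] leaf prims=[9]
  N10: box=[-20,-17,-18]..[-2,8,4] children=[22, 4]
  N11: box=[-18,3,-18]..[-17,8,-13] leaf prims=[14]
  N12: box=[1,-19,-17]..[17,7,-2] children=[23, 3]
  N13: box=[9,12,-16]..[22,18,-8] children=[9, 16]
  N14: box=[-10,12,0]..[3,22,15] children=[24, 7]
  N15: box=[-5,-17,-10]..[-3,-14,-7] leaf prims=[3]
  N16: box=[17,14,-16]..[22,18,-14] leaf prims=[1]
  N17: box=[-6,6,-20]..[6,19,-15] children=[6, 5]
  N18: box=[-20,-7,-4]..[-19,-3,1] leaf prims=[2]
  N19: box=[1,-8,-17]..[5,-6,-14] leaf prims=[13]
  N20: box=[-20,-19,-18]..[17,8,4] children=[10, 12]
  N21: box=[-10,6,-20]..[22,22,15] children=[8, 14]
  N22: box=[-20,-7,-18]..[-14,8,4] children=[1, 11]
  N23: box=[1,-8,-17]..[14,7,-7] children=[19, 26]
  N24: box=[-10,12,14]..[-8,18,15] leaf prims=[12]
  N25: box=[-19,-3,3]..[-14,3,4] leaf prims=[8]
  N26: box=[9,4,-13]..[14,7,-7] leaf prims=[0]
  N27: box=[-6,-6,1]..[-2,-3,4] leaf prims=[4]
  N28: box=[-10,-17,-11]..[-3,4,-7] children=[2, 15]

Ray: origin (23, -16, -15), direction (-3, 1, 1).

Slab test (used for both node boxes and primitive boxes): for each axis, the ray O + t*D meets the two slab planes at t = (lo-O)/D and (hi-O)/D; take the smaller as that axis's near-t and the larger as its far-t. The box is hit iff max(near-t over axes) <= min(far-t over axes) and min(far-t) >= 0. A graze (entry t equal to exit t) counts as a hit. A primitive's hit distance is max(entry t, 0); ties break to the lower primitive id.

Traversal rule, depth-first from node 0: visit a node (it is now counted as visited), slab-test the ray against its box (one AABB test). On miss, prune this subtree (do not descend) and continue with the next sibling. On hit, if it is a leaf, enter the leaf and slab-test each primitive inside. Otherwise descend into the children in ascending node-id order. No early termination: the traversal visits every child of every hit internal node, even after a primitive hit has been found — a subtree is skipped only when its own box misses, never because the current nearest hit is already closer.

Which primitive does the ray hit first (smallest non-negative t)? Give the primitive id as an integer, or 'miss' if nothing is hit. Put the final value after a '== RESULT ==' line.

Traverse from the root:
N0 x:[1/3,43/3] y:[-3,38] z:[-5,30] -> hit [1/3,43/3], descend [20, 21]
  N20 x:[2,43/3] y:[-3,24] z:[-3,19] -> hit [2,43/3], descend [10, 12]
    N10 x:[25/3,43/3] y:[-1,24] z:[-3,19] -> hit [25/3,43/3], descend [4, 22]
      N4 x:[25/3,11] y:[-1,20] z:[4,19] -> hit [25/3,11], descend [27, 28]
        N27 x:[25/3,29/3] y:[10,13] z:[16,19] -> miss, prune
        N28 x:[26/3,11] y:[-1,20] z:[4,8] -> miss, prune
      N22 x:[37/3,43/3] y:[9,24] z:[-3,19] -> hit [37/3,43/3], descend [1, 11]
        N1 x:[37/3,43/3] y:[9,19] z:[11,19] -> hit [37/3,43/3], descend [18, 25]
          N18 x:[14,43/3] y:[9,13] z:[11,16] -> miss, prune
          N25 x:[37/3,14] y:[13,19] z:[18,19] -> miss, prune
        N11 x:[40/3,41/3] y:[19,24] z:[-3,2] -> miss, prune
    N12 x:[2,22/3] y:[-3,23] z:[-2,13] -> hit [2,22/3], descend [3, 23]
      N3 x:[2,10/3] y:[-3,2] z:[7,13] -> miss, prune
      N23 x:[3,22/3] y:[8,23] z:[-2,8] -> miss, prune
  N21 x:[1/3,11] y:[22,38] z:[-5,30] -> miss, prune

Visited [0, 20, 10, 4, 27, 28, 22, 1, 18, 25, 11, 12, 3, 23, 21]. Tests: 15 box, 0 leaf. Nearest: miss.

== RESULT ==
miss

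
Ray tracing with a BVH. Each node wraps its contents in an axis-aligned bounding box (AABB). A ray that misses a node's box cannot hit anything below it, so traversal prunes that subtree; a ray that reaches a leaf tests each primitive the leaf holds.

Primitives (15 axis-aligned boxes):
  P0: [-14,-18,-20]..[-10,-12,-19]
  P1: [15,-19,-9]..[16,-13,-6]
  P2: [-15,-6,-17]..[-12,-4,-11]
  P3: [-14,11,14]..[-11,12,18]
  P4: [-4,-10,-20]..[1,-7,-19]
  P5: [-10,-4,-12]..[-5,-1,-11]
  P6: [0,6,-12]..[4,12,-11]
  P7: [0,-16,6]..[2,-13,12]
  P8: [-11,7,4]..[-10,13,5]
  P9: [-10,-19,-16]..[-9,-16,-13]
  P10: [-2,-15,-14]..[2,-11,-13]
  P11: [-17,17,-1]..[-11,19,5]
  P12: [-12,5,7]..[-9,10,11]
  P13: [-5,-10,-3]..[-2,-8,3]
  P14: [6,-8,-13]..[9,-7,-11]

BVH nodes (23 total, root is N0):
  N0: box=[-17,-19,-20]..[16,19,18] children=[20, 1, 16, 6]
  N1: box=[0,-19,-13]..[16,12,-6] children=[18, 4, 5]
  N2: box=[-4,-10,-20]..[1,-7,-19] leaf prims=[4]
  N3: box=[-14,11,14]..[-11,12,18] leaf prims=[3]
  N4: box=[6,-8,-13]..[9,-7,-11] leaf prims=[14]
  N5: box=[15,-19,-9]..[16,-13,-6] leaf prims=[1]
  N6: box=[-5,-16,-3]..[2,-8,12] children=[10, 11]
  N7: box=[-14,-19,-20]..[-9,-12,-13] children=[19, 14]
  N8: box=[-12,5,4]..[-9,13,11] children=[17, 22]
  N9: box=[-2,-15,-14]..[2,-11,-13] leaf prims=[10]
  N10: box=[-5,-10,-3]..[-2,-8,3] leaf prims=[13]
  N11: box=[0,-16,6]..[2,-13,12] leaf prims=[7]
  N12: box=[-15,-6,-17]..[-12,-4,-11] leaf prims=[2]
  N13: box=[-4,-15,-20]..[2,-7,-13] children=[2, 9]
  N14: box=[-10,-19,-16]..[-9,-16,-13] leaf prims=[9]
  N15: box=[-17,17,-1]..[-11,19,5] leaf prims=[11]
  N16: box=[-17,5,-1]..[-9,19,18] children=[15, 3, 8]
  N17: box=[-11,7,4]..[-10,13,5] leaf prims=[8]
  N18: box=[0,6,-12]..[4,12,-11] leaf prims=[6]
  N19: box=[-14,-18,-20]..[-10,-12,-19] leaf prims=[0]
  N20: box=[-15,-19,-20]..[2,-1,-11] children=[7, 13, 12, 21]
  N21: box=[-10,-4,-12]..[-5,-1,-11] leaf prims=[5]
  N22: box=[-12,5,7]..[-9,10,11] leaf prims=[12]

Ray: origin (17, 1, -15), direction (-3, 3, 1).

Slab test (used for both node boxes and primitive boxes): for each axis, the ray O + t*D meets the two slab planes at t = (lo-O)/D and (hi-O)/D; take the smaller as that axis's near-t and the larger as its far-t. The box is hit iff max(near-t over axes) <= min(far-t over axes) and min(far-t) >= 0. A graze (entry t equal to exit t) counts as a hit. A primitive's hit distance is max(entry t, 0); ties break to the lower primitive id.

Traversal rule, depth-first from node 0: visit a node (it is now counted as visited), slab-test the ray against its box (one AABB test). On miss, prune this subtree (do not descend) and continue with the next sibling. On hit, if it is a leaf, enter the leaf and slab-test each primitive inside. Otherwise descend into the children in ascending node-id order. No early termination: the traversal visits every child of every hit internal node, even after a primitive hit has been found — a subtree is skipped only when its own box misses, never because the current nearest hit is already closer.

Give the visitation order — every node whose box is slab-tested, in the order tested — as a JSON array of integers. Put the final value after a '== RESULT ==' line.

Walk:
N0 x:[1/3,34/3] y:[-20/3,6] z:[-5,33] -> hit [1/3,6], descend [1, 6, 16, 20]
  N1 x:[1/3,17/3] y:[-20/3,11/3] z:[2,9] -> hit [2,11/3], descend [4, 5, 18]
    N4 x:[8/3,11/3] y:[-3,-8/3] z:[2,4] -> miss, prune
    N5 x:[1/3,2/3] y:[-20/3,-14/3] z:[6,9] -> miss, prune
    N18 x:[13/3,17/3] y:[5/3,11/3] z:[3,4] -> miss, prune
  N6 x:[5,22/3] y:[-17/3,-3] z:[12,27] -> miss, prune
  N16 x:[26/3,34/3] y:[4/3,6] z:[14,33] -> miss, prune
  N20 x:[5,32/3] y:[-20/3,-2/3] z:[-5,4] -> miss, prune

order=[0, 1, 4, 5, 18, 6, 16, 20]  |boxes|=8  |leaves|=0  hit=miss

== RESULT ==
[0, 1, 4, 5, 18, 6, 16, 20]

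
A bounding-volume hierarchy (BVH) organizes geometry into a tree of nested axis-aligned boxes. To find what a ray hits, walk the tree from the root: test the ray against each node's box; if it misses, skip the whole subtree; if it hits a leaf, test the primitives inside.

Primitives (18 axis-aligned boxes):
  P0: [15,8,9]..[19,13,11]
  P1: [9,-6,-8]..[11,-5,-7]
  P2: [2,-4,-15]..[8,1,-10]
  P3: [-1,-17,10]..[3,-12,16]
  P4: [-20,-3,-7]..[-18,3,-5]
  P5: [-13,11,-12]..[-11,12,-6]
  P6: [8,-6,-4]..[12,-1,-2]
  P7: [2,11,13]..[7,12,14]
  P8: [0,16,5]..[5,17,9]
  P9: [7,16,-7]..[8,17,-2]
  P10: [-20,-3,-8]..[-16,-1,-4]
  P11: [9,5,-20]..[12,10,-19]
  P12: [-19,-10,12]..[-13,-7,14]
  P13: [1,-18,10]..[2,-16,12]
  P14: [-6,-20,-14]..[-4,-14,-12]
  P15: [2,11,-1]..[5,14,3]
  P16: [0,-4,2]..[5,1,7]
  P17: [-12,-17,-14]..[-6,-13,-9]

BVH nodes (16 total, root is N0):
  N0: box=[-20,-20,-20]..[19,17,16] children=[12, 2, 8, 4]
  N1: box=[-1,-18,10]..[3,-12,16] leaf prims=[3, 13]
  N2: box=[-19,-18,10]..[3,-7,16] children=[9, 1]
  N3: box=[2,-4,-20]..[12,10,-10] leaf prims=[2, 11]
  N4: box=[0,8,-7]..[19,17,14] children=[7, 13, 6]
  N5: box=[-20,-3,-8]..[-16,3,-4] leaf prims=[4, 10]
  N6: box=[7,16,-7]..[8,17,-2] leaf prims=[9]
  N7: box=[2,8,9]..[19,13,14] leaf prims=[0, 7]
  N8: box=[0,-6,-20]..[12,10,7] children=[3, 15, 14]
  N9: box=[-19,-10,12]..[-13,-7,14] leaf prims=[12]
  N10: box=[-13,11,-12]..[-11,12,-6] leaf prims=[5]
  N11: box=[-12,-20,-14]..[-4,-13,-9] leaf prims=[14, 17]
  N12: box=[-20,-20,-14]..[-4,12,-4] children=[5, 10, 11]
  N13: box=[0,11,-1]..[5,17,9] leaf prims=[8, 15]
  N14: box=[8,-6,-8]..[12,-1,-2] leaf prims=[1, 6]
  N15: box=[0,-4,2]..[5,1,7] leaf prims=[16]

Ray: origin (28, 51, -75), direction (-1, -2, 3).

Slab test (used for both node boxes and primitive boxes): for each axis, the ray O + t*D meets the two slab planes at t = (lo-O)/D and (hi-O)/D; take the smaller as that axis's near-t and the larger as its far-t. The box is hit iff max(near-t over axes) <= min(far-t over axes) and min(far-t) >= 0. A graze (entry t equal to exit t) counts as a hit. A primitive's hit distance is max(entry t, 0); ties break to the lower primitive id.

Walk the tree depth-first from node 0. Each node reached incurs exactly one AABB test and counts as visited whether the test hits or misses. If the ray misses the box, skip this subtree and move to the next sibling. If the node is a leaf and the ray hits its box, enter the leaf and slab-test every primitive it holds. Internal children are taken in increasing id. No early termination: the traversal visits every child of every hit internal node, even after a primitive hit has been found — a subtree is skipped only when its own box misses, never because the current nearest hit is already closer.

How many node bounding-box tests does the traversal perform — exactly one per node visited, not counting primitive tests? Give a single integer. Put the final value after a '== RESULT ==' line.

Walk:
N0 x:[9,48] y:[17,71/2] z:[55/3,91/3] -> hit [55/3,91/3], descend [2, 4, 8, 12]
  N2 x:[25,47] y:[29,69/2] z:[85/3,91/3] -> hit [29,91/3], descend [1, 9]
    N1 x:[25,29] y:[63/2,69/2] z:[85/3,91/3] -> miss, prune
    N9 x:[41,47] y:[29,61/2] z:[29,89/3] -> miss, prune
  N4 x:[9,28] y:[17,43/2] z:[68/3,89/3] -> miss, prune
  N8 x:[16,28] y:[41/2,57/2] z:[55/3,82/3] -> hit [41/2,82/3], descend [3, 14, 15]
    N3 x:[16,26] y:[41/2,55/2] z:[55/3,65/3] -> hit [41/2,65/3] leaf, test {P2(miss), P11(miss)}
    N14 x:[16,20] y:[26,57/2] z:[67/3,73/3] -> miss, prune
    N15 x:[23,28] y:[25,55/2] z:[77/3,82/3] -> hit [77/3,82/3] leaf, test {P16@t=77/3}
  N12 x:[32,48] y:[39/2,71/2] z:[61/3,71/3] -> miss, prune

Summary -> nodes [0, 2, 1, 9, 4, 8, 3, 14, 15, 12]; box-tests=10; leaf-entries=2; first=P16

== RESULT ==
10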